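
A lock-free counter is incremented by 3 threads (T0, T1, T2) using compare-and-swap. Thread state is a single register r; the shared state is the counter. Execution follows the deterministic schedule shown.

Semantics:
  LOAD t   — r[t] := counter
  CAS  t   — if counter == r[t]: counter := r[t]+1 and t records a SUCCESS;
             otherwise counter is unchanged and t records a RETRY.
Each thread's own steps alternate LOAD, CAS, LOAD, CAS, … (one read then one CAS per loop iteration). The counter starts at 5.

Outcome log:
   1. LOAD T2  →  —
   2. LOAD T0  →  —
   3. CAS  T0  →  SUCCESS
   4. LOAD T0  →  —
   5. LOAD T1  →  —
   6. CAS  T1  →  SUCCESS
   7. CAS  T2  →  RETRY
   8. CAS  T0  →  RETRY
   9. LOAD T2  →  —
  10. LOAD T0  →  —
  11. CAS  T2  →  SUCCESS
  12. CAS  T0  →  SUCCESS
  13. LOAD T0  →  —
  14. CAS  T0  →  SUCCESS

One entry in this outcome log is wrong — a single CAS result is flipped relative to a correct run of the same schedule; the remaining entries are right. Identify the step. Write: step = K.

Reference trace:
T2 LOAD — after: cnt=5, r=5 — load
T0 LOAD — after: cnt=5, r=5 — load
T0 CAS — after: cnt=6, r=5 — ok
T0 LOAD — after: cnt=6, r=6 — load
T1 LOAD — after: cnt=6, r=6 — load
T1 CAS — after: cnt=7, r=6 — ok
T2 CAS — after: cnt=7, r=5 — retry
T0 CAS — after: cnt=7, r=6 — retry
T2 LOAD — after: cnt=7, r=7 — load
T0 LOAD — after: cnt=7, r=7 — load
T2 CAS — after: cnt=8, r=7 — ok
T0 CAS — after: cnt=8, r=7 — retry
T0 LOAD — after: cnt=8, r=8 — load
T0 CAS — after: cnt=9, r=8 — ok
Flip is step 12.

step = 12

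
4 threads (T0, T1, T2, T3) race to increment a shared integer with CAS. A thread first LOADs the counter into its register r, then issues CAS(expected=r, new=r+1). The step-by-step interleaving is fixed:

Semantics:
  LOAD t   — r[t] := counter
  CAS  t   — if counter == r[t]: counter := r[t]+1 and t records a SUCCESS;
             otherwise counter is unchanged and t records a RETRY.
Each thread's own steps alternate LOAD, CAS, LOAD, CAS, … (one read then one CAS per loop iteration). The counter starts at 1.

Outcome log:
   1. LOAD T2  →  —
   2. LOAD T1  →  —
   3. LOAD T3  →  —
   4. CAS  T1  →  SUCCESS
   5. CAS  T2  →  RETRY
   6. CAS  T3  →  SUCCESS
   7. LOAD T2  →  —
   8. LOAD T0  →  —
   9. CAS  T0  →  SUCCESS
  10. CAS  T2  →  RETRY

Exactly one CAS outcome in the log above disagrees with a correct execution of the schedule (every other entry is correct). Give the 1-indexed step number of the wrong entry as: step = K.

Correct run:
   1) LOAD T2:  M=1  r_T2=1
   2) LOAD T1:  M=1  r_T1=1
   3) LOAD T3:  M=1  r_T3=1
   4) CAS  T1:  M=2  r_T1=1 ✓
   5) CAS  T2:  M=2  r_T2=1 ✗
   6) CAS  T3:  M=2  r_T3=1 ✗
   7) LOAD T2:  M=2  r_T2=2
   8) LOAD T0:  M=2  r_T0=2
   9) CAS  T0:  M=3  r_T0=2 ✓
  10) CAS  T2:  M=3  r_T2=2 ✗
Log disagrees first at step 6.

step = 6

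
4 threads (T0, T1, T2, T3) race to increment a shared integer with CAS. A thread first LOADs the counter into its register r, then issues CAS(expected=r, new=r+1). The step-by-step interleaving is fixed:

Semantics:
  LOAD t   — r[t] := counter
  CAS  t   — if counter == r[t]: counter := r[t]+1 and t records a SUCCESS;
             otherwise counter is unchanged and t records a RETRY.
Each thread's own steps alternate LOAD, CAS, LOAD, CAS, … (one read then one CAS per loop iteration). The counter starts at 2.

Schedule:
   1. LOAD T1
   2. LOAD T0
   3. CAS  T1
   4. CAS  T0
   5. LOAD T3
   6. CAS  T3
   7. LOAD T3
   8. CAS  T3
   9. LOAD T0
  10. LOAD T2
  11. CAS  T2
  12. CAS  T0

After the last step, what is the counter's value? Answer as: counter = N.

[1] T1.load  rd  (counter 2, T1.r 2)
[2] T0.load  rd  (counter 2, T0.r 2)
[3] T1.cas  hit  (counter 3, T1.r 2)
[4] T0.cas  miss  (counter 3, T0.r 2)
[5] T3.load  rd  (counter 3, T3.r 3)
[6] T3.cas  hit  (counter 4, T3.r 3)
[7] T3.load  rd  (counter 4, T3.r 4)
[8] T3.cas  hit  (counter 5, T3.r 4)
[9] T0.load  rd  (counter 5, T0.r 5)
[10] T2.load  rd  (counter 5, T2.r 5)
[11] T2.cas  hit  (counter 6, T2.r 5)
[12] T0.cas  miss  (counter 6, T0.r 5)

counter = 6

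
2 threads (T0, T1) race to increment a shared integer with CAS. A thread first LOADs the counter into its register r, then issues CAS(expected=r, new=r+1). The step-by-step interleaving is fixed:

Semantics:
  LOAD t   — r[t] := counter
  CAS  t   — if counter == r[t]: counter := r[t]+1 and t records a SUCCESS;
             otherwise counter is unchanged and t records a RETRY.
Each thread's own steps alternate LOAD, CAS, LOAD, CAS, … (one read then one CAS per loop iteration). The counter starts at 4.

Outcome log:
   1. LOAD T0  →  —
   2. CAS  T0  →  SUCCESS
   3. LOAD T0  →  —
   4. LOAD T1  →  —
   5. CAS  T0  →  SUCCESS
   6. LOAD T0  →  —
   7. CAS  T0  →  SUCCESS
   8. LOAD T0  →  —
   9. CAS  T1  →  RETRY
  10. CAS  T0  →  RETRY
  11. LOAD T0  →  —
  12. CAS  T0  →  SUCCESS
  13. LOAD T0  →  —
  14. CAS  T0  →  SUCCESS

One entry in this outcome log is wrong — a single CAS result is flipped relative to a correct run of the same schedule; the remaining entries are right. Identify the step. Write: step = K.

step = 10

Correct run:
T0 LOAD — after: cnt=4, r=4 — load
T0 CAS — after: cnt=5, r=4 — ok
T0 LOAD — after: cnt=5, r=5 — load
T1 LOAD — after: cnt=5, r=5 — load
T0 CAS — after: cnt=6, r=5 — ok
T0 LOAD — after: cnt=6, r=6 — load
T0 CAS — after: cnt=7, r=6 — ok
T0 LOAD — after: cnt=7, r=7 — load
T1 CAS — after: cnt=7, r=5 — retry
T0 CAS — after: cnt=8, r=7 — ok
T0 LOAD — after: cnt=8, r=8 — load
T0 CAS — after: cnt=9, r=8 — ok
T0 LOAD — after: cnt=9, r=9 — load
T0 CAS — after: cnt=10, r=9 — ok
Log disagrees first at step 10.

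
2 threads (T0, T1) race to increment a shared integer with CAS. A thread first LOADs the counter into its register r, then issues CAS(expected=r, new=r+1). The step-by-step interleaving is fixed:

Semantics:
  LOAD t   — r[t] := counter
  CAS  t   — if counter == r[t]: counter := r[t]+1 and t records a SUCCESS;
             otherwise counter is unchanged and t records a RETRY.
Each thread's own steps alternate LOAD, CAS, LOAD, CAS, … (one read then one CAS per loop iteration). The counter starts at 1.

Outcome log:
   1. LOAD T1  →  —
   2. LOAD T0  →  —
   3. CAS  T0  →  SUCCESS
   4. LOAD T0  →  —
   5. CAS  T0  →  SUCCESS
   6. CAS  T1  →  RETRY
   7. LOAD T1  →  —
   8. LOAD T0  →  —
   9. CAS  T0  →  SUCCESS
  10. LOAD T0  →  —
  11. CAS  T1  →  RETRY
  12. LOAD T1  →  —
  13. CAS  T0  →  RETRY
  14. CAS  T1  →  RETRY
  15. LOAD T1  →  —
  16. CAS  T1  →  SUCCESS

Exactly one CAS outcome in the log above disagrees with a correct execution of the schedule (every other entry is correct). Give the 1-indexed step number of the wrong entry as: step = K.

step = 13

Correct run:
step 1: T1 LOAD ⇒ load; ctr=1 reg=1
step 2: T0 LOAD ⇒ load; ctr=1 reg=1
step 3: T0 CAS ⇒ ok; ctr=2 reg=1
step 4: T0 LOAD ⇒ load; ctr=2 reg=2
step 5: T0 CAS ⇒ ok; ctr=3 reg=2
step 6: T1 CAS ⇒ retry; ctr=3 reg=1
step 7: T1 LOAD ⇒ load; ctr=3 reg=3
step 8: T0 LOAD ⇒ load; ctr=3 reg=3
step 9: T0 CAS ⇒ ok; ctr=4 reg=3
step 10: T0 LOAD ⇒ load; ctr=4 reg=4
step 11: T1 CAS ⇒ retry; ctr=4 reg=3
step 12: T1 LOAD ⇒ load; ctr=4 reg=4
step 13: T0 CAS ⇒ ok; ctr=5 reg=4
step 14: T1 CAS ⇒ retry; ctr=5 reg=4
step 15: T1 LOAD ⇒ load; ctr=5 reg=5
step 16: T1 CAS ⇒ ok; ctr=6 reg=5
Mismatch at 13.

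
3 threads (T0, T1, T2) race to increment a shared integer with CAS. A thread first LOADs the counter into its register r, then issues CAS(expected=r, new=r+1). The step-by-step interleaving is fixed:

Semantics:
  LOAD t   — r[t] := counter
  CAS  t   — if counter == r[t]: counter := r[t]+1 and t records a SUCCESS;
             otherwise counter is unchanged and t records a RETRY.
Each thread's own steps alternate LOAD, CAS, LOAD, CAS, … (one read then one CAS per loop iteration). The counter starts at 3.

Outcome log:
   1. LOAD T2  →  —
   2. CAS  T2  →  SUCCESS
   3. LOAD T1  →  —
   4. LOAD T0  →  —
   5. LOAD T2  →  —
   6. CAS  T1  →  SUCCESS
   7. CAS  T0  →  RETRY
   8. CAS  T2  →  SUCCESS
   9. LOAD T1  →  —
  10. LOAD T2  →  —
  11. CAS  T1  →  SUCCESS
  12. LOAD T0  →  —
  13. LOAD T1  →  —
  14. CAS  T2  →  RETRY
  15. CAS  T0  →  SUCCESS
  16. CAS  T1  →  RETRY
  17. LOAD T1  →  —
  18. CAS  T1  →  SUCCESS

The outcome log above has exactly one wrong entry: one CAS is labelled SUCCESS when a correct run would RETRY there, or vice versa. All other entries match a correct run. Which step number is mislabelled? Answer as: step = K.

step = 8

Reference trace:
[1] T2.load  rd  (counter 3, T2.r 3)
[2] T2.cas  hit  (counter 4, T2.r 3)
[3] T1.load  rd  (counter 4, T1.r 4)
[4] T0.load  rd  (counter 4, T0.r 4)
[5] T2.load  rd  (counter 4, T2.r 4)
[6] T1.cas  hit  (counter 5, T1.r 4)
[7] T0.cas  miss  (counter 5, T0.r 4)
[8] T2.cas  miss  (counter 5, T2.r 4)
[9] T1.load  rd  (counter 5, T1.r 5)
[10] T2.load  rd  (counter 5, T2.r 5)
[11] T1.cas  hit  (counter 6, T1.r 5)
[12] T0.load  rd  (counter 6, T0.r 6)
[13] T1.load  rd  (counter 6, T1.r 6)
[14] T2.cas  miss  (counter 6, T2.r 5)
[15] T0.cas  hit  (counter 7, T0.r 6)
[16] T1.cas  miss  (counter 7, T1.r 6)
[17] T1.load  rd  (counter 7, T1.r 7)
[18] T1.cas  hit  (counter 8, T1.r 7)
Flip is step 8.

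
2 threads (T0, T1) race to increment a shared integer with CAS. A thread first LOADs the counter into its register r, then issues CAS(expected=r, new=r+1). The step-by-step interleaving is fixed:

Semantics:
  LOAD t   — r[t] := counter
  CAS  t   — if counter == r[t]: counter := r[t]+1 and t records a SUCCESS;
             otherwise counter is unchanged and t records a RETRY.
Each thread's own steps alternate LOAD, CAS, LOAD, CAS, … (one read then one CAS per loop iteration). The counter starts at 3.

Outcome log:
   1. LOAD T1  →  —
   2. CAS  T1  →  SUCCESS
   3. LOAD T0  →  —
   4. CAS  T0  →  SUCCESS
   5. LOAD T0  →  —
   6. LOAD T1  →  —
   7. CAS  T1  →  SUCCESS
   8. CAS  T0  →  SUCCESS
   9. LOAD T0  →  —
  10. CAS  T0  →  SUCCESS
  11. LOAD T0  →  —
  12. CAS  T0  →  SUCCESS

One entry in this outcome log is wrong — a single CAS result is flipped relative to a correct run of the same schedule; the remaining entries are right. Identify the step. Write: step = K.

step = 8

Correct run:
1. LOAD T1 → mem=3 r[T1]=3 [LOAD]
2. CAS T1 → mem=4 r[T1]=3 [OK]
3. LOAD T0 → mem=4 r[T0]=4 [LOAD]
4. CAS T0 → mem=5 r[T0]=4 [OK]
5. LOAD T0 → mem=5 r[T0]=5 [LOAD]
6. LOAD T1 → mem=5 r[T1]=5 [LOAD]
7. CAS T1 → mem=6 r[T1]=5 [OK]
8. CAS T0 → mem=6 r[T0]=5 [RETRY]
9. LOAD T0 → mem=6 r[T0]=6 [LOAD]
10. CAS T0 → mem=7 r[T0]=6 [OK]
11. LOAD T0 → mem=7 r[T0]=7 [LOAD]
12. CAS T0 → mem=8 r[T0]=7 [OK]
Flip is step 8.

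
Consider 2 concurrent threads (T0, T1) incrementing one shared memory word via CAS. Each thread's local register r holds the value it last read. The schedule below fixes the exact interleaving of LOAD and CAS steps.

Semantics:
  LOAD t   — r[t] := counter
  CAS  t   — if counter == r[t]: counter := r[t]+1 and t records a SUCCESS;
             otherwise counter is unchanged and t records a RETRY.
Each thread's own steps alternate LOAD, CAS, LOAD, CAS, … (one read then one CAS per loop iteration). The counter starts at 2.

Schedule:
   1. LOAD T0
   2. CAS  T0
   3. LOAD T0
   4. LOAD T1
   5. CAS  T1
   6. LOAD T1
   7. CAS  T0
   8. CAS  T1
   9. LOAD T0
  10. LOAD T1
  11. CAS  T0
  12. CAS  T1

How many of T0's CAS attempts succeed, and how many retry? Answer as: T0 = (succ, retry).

T0 = (2, 1)

#1 T0 reads 2
#2 T0 CAS(2→3) writes; counter now 3
#3 T0 reads 3
#4 T1 reads 3
#5 T1 CAS(3→4) writes; counter now 4
#6 T1 reads 4
#7 T0 CAS(3→4) fails; counter now 4
#8 T1 CAS(4→5) writes; counter now 5
#9 T0 reads 5
#10 T1 reads 5
#11 T0 CAS(5→6) writes; counter now 6
#12 T1 CAS(5→6) fails; counter now 6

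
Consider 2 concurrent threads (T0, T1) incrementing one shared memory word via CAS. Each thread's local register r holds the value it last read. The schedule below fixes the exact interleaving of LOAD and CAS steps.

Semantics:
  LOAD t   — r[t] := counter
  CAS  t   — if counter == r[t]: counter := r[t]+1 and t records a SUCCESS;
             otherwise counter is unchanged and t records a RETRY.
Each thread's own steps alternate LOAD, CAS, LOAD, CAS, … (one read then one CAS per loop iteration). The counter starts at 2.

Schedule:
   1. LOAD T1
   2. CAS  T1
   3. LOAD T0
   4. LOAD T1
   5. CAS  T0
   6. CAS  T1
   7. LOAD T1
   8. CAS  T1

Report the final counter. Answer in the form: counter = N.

counter = 5

1. LOAD T1 → mem=2 r[T1]=2 [LOAD]
2. CAS T1 → mem=3 r[T1]=2 [OK]
3. LOAD T0 → mem=3 r[T0]=3 [LOAD]
4. LOAD T1 → mem=3 r[T1]=3 [LOAD]
5. CAS T0 → mem=4 r[T0]=3 [OK]
6. CAS T1 → mem=4 r[T1]=3 [RETRY]
7. LOAD T1 → mem=4 r[T1]=4 [LOAD]
8. CAS T1 → mem=5 r[T1]=4 [OK]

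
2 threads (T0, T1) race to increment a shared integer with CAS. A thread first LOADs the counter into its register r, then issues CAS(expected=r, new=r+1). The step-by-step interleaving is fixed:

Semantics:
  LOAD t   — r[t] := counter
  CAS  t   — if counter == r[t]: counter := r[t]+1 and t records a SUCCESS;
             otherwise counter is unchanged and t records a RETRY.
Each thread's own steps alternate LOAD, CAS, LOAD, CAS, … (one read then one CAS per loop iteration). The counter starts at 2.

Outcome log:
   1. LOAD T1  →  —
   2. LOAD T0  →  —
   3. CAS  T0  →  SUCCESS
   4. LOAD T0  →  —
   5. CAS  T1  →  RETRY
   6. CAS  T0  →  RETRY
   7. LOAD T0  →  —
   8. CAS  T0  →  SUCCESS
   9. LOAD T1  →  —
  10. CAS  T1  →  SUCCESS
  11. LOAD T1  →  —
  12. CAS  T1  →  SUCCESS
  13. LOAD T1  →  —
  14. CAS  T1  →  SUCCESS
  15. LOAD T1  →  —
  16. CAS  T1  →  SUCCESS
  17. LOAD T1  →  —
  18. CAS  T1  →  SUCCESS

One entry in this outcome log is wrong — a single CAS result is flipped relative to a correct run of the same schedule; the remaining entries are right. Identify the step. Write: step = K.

step = 6

Reference trace:
1. LOAD T1 → mem=2 r[T1]=2 [LOAD]
2. LOAD T0 → mem=2 r[T0]=2 [LOAD]
3. CAS T0 → mem=3 r[T0]=2 [OK]
4. LOAD T0 → mem=3 r[T0]=3 [LOAD]
5. CAS T1 → mem=3 r[T1]=2 [RETRY]
6. CAS T0 → mem=4 r[T0]=3 [OK]
7. LOAD T0 → mem=4 r[T0]=4 [LOAD]
8. CAS T0 → mem=5 r[T0]=4 [OK]
9. LOAD T1 → mem=5 r[T1]=5 [LOAD]
10. CAS T1 → mem=6 r[T1]=5 [OK]
11. LOAD T1 → mem=6 r[T1]=6 [LOAD]
12. CAS T1 → mem=7 r[T1]=6 [OK]
13. LOAD T1 → mem=7 r[T1]=7 [LOAD]
14. CAS T1 → mem=8 r[T1]=7 [OK]
15. LOAD T1 → mem=8 r[T1]=8 [LOAD]
16. CAS T1 → mem=9 r[T1]=8 [OK]
17. LOAD T1 → mem=9 r[T1]=9 [LOAD]
18. CAS T1 → mem=10 r[T1]=9 [OK]
Flip is step 6.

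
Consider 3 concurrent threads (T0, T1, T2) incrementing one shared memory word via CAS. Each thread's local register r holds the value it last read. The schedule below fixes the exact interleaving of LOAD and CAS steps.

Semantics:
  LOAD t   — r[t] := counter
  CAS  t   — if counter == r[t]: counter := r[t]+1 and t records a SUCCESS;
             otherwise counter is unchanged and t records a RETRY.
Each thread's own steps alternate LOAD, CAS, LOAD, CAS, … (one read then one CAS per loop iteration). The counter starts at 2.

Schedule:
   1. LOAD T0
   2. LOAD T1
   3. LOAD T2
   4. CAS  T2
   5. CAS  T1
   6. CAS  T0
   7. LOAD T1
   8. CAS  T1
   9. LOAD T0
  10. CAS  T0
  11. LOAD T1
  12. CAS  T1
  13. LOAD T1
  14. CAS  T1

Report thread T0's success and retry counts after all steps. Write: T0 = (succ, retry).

step 1: T0 LOAD ⇒ load; ctr=2 reg=2
step 2: T1 LOAD ⇒ load; ctr=2 reg=2
step 3: T2 LOAD ⇒ load; ctr=2 reg=2
step 4: T2 CAS ⇒ ok; ctr=3 reg=2
step 5: T1 CAS ⇒ retry; ctr=3 reg=2
step 6: T0 CAS ⇒ retry; ctr=3 reg=2
step 7: T1 LOAD ⇒ load; ctr=3 reg=3
step 8: T1 CAS ⇒ ok; ctr=4 reg=3
step 9: T0 LOAD ⇒ load; ctr=4 reg=4
step 10: T0 CAS ⇒ ok; ctr=5 reg=4
step 11: T1 LOAD ⇒ load; ctr=5 reg=5
step 12: T1 CAS ⇒ ok; ctr=6 reg=5
step 13: T1 LOAD ⇒ load; ctr=6 reg=6
step 14: T1 CAS ⇒ ok; ctr=7 reg=6

T0 = (1, 1)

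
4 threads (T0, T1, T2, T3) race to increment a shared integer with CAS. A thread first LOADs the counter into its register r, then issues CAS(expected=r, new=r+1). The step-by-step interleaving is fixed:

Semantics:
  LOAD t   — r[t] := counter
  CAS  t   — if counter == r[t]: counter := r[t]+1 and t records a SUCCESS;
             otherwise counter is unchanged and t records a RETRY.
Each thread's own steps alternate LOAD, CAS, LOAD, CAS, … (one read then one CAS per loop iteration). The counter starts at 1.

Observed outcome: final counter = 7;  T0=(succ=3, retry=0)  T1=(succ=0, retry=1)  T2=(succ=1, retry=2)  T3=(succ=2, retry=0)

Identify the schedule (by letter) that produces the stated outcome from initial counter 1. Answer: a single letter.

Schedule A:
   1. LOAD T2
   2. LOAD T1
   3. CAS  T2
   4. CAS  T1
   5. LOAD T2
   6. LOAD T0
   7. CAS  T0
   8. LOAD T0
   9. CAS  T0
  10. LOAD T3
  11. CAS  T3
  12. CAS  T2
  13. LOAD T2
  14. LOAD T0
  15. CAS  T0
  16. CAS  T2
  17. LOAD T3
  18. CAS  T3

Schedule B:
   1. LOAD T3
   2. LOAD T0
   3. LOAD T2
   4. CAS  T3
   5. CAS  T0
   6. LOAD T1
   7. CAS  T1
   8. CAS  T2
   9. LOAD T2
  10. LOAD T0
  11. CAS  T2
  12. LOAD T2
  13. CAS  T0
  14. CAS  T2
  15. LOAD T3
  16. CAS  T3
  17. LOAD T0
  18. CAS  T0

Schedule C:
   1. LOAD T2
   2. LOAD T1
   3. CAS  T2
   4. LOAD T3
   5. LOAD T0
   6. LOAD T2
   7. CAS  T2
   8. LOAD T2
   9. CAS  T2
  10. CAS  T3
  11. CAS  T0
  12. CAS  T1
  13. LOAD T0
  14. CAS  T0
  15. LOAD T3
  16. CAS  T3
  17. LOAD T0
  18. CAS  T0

Simulating candidate A:
[1] T2.load  rd  (counter 1, T2.r 1)
[2] T1.load  rd  (counter 1, T1.r 1)
[3] T2.cas  hit  (counter 2, T2.r 1)
[4] T1.cas  miss  (counter 2, T1.r 1)
[5] T2.load  rd  (counter 2, T2.r 2)
[6] T0.load  rd  (counter 2, T0.r 2)
[7] T0.cas  hit  (counter 3, T0.r 2)
[8] T0.load  rd  (counter 3, T0.r 3)
[9] T0.cas  hit  (counter 4, T0.r 3)
[10] T3.load  rd  (counter 4, T3.r 4)
[11] T3.cas  hit  (counter 5, T3.r 4)
[12] T2.cas  miss  (counter 5, T2.r 2)
[13] T2.load  rd  (counter 5, T2.r 5)
[14] T0.load  rd  (counter 5, T0.r 5)
[15] T0.cas  hit  (counter 6, T0.r 5)
[16] T2.cas  miss  (counter 6, T2.r 5)
[17] T3.load  rd  (counter 6, T3.r 6)
[18] T3.cas  hit  (counter 7, T3.r 6)

A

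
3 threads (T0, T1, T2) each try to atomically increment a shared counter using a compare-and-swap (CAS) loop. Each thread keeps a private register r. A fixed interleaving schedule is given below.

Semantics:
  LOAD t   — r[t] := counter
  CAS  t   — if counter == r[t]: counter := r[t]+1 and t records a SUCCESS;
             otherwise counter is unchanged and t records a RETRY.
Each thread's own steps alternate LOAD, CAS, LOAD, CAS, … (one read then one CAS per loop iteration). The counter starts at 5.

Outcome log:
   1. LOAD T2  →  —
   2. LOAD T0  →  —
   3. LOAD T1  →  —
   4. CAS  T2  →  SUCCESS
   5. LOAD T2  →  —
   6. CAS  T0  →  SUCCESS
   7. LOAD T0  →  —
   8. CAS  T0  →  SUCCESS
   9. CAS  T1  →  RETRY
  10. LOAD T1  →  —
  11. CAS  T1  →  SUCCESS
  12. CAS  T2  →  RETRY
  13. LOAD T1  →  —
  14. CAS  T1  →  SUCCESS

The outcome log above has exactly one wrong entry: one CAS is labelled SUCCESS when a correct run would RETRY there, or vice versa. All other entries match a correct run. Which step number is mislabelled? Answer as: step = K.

Correct run:
   1) LOAD T2:  M=5  r_T2=5
   2) LOAD T0:  M=5  r_T0=5
   3) LOAD T1:  M=5  r_T1=5
   4) CAS  T2:  M=6  r_T2=5 ✓
   5) LOAD T2:  M=6  r_T2=6
   6) CAS  T0:  M=6  r_T0=5 ✗
   7) LOAD T0:  M=6  r_T0=6
   8) CAS  T0:  M=7  r_T0=6 ✓
   9) CAS  T1:  M=7  r_T1=5 ✗
  10) LOAD T1:  M=7  r_T1=7
  11) CAS  T1:  M=8  r_T1=7 ✓
  12) CAS  T2:  M=8  r_T2=6 ✗
  13) LOAD T1:  M=8  r_T1=8
  14) CAS  T1:  M=9  r_T1=8 ✓
Mismatch at 6.

step = 6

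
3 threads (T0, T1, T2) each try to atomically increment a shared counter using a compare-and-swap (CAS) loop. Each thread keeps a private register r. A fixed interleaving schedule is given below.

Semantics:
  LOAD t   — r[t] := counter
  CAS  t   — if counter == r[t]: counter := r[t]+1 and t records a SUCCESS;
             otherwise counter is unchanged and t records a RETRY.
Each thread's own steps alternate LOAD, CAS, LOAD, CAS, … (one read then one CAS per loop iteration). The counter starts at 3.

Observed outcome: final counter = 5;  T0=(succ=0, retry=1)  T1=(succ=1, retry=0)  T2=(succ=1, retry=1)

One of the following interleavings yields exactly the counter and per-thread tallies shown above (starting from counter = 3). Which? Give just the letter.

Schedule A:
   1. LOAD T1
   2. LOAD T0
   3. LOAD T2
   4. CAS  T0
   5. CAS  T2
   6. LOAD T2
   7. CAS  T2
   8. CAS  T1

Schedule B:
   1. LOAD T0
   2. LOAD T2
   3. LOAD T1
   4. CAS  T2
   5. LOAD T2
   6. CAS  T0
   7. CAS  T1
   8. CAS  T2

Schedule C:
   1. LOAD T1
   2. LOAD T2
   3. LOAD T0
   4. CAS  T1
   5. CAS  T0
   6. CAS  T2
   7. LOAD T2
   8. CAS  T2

Tracing schedule C:
step 1: T1 LOAD ⇒ load; ctr=3 reg=3
step 2: T2 LOAD ⇒ load; ctr=3 reg=3
step 3: T0 LOAD ⇒ load; ctr=3 reg=3
step 4: T1 CAS ⇒ ok; ctr=4 reg=3
step 5: T0 CAS ⇒ retry; ctr=4 reg=3
step 6: T2 CAS ⇒ retry; ctr=4 reg=3
step 7: T2 LOAD ⇒ load; ctr=4 reg=4
step 8: T2 CAS ⇒ ok; ctr=5 reg=4

C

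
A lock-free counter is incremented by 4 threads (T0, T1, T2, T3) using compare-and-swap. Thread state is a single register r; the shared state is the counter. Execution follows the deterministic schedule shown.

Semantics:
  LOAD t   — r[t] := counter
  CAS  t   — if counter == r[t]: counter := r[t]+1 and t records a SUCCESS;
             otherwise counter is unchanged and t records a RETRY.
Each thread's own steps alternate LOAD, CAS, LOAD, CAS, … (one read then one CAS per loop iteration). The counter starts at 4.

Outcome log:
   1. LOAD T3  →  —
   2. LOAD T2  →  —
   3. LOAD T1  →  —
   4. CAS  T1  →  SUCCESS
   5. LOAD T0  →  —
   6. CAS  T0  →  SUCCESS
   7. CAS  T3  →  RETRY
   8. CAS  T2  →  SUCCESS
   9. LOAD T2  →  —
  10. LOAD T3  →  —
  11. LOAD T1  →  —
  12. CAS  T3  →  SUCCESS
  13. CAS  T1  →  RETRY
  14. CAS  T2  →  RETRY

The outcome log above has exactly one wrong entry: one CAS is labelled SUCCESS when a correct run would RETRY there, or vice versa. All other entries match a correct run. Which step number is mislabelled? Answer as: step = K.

step = 8

Reference trace:
[1] T3.load  rd  (counter 4, T3.r 4)
[2] T2.load  rd  (counter 4, T2.r 4)
[3] T1.load  rd  (counter 4, T1.r 4)
[4] T1.cas  hit  (counter 5, T1.r 4)
[5] T0.load  rd  (counter 5, T0.r 5)
[6] T0.cas  hit  (counter 6, T0.r 5)
[7] T3.cas  miss  (counter 6, T3.r 4)
[8] T2.cas  miss  (counter 6, T2.r 4)
[9] T2.load  rd  (counter 6, T2.r 6)
[10] T3.load  rd  (counter 6, T3.r 6)
[11] T1.load  rd  (counter 6, T1.r 6)
[12] T3.cas  hit  (counter 7, T3.r 6)
[13] T1.cas  miss  (counter 7, T1.r 6)
[14] T2.cas  miss  (counter 7, T2.r 6)
Mismatch at 8.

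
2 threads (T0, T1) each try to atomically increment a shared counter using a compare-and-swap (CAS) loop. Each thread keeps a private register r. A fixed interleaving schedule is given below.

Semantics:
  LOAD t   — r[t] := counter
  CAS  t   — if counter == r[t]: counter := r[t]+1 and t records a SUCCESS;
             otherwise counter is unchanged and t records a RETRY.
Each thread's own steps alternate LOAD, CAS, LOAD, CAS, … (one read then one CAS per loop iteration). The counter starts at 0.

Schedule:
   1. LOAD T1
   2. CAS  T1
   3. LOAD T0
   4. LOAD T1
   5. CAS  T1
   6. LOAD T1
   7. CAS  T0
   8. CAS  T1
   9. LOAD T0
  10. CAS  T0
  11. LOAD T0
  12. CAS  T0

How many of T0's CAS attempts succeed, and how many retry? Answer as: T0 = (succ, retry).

T0 = (2, 1)

step 1: T1 LOAD ⇒ load; ctr=0 reg=0
step 2: T1 CAS ⇒ ok; ctr=1 reg=0
step 3: T0 LOAD ⇒ load; ctr=1 reg=1
step 4: T1 LOAD ⇒ load; ctr=1 reg=1
step 5: T1 CAS ⇒ ok; ctr=2 reg=1
step 6: T1 LOAD ⇒ load; ctr=2 reg=2
step 7: T0 CAS ⇒ retry; ctr=2 reg=1
step 8: T1 CAS ⇒ ok; ctr=3 reg=2
step 9: T0 LOAD ⇒ load; ctr=3 reg=3
step 10: T0 CAS ⇒ ok; ctr=4 reg=3
step 11: T0 LOAD ⇒ load; ctr=4 reg=4
step 12: T0 CAS ⇒ ok; ctr=5 reg=4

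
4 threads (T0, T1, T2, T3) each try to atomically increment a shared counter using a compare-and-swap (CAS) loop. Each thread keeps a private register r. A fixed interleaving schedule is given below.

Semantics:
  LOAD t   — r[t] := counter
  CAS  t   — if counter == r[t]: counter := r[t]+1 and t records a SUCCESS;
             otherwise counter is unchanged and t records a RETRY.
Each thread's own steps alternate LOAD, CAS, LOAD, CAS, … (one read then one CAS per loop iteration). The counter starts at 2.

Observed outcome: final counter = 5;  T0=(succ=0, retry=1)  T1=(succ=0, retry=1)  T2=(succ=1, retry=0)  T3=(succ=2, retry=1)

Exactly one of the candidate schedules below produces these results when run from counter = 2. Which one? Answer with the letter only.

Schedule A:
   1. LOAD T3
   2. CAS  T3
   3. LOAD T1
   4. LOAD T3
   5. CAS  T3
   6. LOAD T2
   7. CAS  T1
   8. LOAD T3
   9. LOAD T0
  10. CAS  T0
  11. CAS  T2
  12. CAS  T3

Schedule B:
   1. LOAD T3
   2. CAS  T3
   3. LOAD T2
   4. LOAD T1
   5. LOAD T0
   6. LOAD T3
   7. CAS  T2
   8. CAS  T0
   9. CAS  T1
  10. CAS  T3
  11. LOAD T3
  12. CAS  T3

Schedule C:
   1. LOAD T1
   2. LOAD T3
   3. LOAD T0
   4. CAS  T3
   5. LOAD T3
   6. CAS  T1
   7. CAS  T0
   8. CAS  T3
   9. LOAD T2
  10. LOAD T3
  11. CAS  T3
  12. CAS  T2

B

Tracing schedule B:
step 1: T3 LOAD ⇒ load; ctr=2 reg=2
step 2: T3 CAS ⇒ ok; ctr=3 reg=2
step 3: T2 LOAD ⇒ load; ctr=3 reg=3
step 4: T1 LOAD ⇒ load; ctr=3 reg=3
step 5: T0 LOAD ⇒ load; ctr=3 reg=3
step 6: T3 LOAD ⇒ load; ctr=3 reg=3
step 7: T2 CAS ⇒ ok; ctr=4 reg=3
step 8: T0 CAS ⇒ retry; ctr=4 reg=3
step 9: T1 CAS ⇒ retry; ctr=4 reg=3
step 10: T3 CAS ⇒ retry; ctr=4 reg=3
step 11: T3 LOAD ⇒ load; ctr=4 reg=4
step 12: T3 CAS ⇒ ok; ctr=5 reg=4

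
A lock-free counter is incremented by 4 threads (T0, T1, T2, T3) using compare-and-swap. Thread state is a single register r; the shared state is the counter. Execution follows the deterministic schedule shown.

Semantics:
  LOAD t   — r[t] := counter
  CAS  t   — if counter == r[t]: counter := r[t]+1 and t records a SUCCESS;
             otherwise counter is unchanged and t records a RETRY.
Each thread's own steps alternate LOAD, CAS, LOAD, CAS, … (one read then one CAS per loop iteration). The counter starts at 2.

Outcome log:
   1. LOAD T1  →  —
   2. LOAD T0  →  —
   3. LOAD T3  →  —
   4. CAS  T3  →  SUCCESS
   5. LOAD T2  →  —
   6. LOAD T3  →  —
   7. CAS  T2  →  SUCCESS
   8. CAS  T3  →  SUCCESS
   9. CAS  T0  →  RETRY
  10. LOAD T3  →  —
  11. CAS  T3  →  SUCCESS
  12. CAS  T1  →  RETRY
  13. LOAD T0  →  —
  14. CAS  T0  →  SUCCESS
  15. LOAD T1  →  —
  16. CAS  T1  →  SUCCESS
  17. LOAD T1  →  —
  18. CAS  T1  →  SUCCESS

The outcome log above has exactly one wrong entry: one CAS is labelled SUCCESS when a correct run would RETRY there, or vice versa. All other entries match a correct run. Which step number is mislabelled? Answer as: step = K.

Correct run:
   1) LOAD T1:  M=2  r_T1=2
   2) LOAD T0:  M=2  r_T0=2
   3) LOAD T3:  M=2  r_T3=2
   4) CAS  T3:  M=3  r_T3=2 ✓
   5) LOAD T2:  M=3  r_T2=3
   6) LOAD T3:  M=3  r_T3=3
   7) CAS  T2:  M=4  r_T2=3 ✓
   8) CAS  T3:  M=4  r_T3=3 ✗
   9) CAS  T0:  M=4  r_T0=2 ✗
  10) LOAD T3:  M=4  r_T3=4
  11) CAS  T3:  M=5  r_T3=4 ✓
  12) CAS  T1:  M=5  r_T1=2 ✗
  13) LOAD T0:  M=5  r_T0=5
  14) CAS  T0:  M=6  r_T0=5 ✓
  15) LOAD T1:  M=6  r_T1=6
  16) CAS  T1:  M=7  r_T1=6 ✓
  17) LOAD T1:  M=7  r_T1=7
  18) CAS  T1:  M=8  r_T1=7 ✓
Log disagrees first at step 8.

step = 8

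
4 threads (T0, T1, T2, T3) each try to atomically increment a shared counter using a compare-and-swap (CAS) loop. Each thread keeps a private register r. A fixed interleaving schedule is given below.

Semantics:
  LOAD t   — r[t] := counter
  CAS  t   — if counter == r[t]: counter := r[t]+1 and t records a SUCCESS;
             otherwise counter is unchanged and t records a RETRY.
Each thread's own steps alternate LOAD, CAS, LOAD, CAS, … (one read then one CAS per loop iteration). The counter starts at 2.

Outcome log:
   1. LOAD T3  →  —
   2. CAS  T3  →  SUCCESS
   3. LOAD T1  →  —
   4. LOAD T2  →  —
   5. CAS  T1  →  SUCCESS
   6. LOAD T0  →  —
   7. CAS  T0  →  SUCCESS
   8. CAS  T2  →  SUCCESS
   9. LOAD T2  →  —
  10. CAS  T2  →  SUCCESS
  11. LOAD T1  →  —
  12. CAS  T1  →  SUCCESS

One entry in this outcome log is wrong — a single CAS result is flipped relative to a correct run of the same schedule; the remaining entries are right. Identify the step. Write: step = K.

Correct run:
step 1: T3 LOAD ⇒ load; ctr=2 reg=2
step 2: T3 CAS ⇒ ok; ctr=3 reg=2
step 3: T1 LOAD ⇒ load; ctr=3 reg=3
step 4: T2 LOAD ⇒ load; ctr=3 reg=3
step 5: T1 CAS ⇒ ok; ctr=4 reg=3
step 6: T0 LOAD ⇒ load; ctr=4 reg=4
step 7: T0 CAS ⇒ ok; ctr=5 reg=4
step 8: T2 CAS ⇒ retry; ctr=5 reg=3
step 9: T2 LOAD ⇒ load; ctr=5 reg=5
step 10: T2 CAS ⇒ ok; ctr=6 reg=5
step 11: T1 LOAD ⇒ load; ctr=6 reg=6
step 12: T1 CAS ⇒ ok; ctr=7 reg=6
Log disagrees first at step 8.

step = 8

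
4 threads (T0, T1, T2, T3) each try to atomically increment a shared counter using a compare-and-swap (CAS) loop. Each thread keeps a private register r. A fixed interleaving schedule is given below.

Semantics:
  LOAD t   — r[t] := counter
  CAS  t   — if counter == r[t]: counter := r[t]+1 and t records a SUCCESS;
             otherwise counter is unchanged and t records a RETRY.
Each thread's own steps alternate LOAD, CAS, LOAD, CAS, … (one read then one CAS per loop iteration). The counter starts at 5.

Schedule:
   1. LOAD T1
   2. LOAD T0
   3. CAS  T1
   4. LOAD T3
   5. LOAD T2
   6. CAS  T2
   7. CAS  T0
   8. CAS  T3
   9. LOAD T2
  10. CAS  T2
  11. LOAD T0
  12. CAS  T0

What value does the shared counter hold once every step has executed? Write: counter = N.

step 1: T1 LOAD ⇒ load; ctr=5 reg=5
step 2: T0 LOAD ⇒ load; ctr=5 reg=5
step 3: T1 CAS ⇒ ok; ctr=6 reg=5
step 4: T3 LOAD ⇒ load; ctr=6 reg=6
step 5: T2 LOAD ⇒ load; ctr=6 reg=6
step 6: T2 CAS ⇒ ok; ctr=7 reg=6
step 7: T0 CAS ⇒ retry; ctr=7 reg=5
step 8: T3 CAS ⇒ retry; ctr=7 reg=6
step 9: T2 LOAD ⇒ load; ctr=7 reg=7
step 10: T2 CAS ⇒ ok; ctr=8 reg=7
step 11: T0 LOAD ⇒ load; ctr=8 reg=8
step 12: T0 CAS ⇒ ok; ctr=9 reg=8

counter = 9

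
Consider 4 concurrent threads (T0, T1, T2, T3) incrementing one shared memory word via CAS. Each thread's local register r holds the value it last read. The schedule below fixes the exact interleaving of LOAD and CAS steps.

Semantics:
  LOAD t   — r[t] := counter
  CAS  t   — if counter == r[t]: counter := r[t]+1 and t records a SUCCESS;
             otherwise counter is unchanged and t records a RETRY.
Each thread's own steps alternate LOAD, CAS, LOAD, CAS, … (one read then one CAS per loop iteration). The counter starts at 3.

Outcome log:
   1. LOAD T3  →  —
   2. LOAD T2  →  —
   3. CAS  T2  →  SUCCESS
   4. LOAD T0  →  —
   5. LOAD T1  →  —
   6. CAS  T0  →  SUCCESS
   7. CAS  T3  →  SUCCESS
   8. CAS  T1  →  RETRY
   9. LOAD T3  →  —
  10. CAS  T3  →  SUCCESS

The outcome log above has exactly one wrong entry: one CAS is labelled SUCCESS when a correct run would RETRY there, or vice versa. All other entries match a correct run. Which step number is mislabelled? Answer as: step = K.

Reference trace:
#1 T3 reads 3
#2 T2 reads 3
#3 T2 CAS(3→4) writes; counter now 4
#4 T0 reads 4
#5 T1 reads 4
#6 T0 CAS(4→5) writes; counter now 5
#7 T3 CAS(3→4) fails; counter now 5
#8 T1 CAS(4→5) fails; counter now 5
#9 T3 reads 5
#10 T3 CAS(5→6) writes; counter now 6
Mismatch at 7.

step = 7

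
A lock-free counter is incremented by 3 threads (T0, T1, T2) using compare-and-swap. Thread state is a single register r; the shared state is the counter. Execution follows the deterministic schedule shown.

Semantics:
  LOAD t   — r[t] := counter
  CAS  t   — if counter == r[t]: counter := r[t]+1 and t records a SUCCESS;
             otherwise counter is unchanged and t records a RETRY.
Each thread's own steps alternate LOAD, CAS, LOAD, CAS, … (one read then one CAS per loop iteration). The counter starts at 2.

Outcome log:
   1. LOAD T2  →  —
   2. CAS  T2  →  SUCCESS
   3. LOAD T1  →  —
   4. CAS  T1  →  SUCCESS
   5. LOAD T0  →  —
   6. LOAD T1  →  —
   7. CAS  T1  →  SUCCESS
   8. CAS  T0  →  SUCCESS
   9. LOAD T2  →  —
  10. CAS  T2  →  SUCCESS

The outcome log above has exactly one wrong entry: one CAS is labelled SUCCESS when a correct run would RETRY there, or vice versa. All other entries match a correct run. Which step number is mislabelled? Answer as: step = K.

step = 8

Reference trace:
[1] T2.load  rd  (counter 2, T2.r 2)
[2] T2.cas  hit  (counter 3, T2.r 2)
[3] T1.load  rd  (counter 3, T1.r 3)
[4] T1.cas  hit  (counter 4, T1.r 3)
[5] T0.load  rd  (counter 4, T0.r 4)
[6] T1.load  rd  (counter 4, T1.r 4)
[7] T1.cas  hit  (counter 5, T1.r 4)
[8] T0.cas  miss  (counter 5, T0.r 4)
[9] T2.load  rd  (counter 5, T2.r 5)
[10] T2.cas  hit  (counter 6, T2.r 5)
Mismatch at 8.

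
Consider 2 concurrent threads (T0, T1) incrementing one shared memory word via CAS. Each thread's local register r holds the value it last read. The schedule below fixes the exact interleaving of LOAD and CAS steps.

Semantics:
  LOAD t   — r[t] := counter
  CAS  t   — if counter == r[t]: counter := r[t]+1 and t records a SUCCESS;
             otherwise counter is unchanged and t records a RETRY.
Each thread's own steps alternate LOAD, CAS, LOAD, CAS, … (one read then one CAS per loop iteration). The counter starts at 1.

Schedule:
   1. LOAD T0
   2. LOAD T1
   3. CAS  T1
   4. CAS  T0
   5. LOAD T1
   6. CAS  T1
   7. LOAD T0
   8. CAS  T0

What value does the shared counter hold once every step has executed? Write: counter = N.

   1) LOAD T0:  M=1  r_T0=1
   2) LOAD T1:  M=1  r_T1=1
   3) CAS  T1:  M=2  r_T1=1 ✓
   4) CAS  T0:  M=2  r_T0=1 ✗
   5) LOAD T1:  M=2  r_T1=2
   6) CAS  T1:  M=3  r_T1=2 ✓
   7) LOAD T0:  M=3  r_T0=3
   8) CAS  T0:  M=4  r_T0=3 ✓

counter = 4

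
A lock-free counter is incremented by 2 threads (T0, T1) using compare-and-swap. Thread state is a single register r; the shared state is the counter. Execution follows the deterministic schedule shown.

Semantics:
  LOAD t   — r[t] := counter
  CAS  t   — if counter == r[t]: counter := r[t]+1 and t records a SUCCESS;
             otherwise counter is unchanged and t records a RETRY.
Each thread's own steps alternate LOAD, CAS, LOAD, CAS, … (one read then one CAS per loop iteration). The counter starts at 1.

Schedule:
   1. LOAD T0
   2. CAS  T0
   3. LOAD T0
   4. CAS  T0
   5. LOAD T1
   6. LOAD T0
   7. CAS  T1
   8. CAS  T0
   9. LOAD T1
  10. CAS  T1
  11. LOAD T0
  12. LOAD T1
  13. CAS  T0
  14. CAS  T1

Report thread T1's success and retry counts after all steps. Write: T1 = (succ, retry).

T0 LOAD — after: cnt=1, r=1 — load
T0 CAS — after: cnt=2, r=1 — ok
T0 LOAD — after: cnt=2, r=2 — load
T0 CAS — after: cnt=3, r=2 — ok
T1 LOAD — after: cnt=3, r=3 — load
T0 LOAD — after: cnt=3, r=3 — load
T1 CAS — after: cnt=4, r=3 — ok
T0 CAS — after: cnt=4, r=3 — retry
T1 LOAD — after: cnt=4, r=4 — load
T1 CAS — after: cnt=5, r=4 — ok
T0 LOAD — after: cnt=5, r=5 — load
T1 LOAD — after: cnt=5, r=5 — load
T0 CAS — after: cnt=6, r=5 — ok
T1 CAS — after: cnt=6, r=5 — retry

T1 = (2, 1)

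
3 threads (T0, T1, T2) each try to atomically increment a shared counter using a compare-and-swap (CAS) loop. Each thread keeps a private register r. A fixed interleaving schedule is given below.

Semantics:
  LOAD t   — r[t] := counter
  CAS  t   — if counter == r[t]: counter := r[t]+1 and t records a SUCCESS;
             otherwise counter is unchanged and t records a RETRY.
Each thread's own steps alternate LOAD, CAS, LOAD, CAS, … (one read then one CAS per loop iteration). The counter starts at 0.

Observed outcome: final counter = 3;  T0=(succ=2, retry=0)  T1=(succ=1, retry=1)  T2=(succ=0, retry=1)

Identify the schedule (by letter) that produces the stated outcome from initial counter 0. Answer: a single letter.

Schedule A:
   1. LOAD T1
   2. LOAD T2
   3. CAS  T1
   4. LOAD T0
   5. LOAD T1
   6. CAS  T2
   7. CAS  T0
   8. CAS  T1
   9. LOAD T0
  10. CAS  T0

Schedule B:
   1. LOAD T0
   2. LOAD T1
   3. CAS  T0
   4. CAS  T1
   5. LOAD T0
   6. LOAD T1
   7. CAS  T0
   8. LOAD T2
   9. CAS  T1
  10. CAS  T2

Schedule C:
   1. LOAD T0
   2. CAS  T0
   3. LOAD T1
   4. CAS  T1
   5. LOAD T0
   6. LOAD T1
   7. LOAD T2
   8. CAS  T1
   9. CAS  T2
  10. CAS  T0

Run A:
step 1: T1 LOAD ⇒ load; ctr=0 reg=0
step 2: T2 LOAD ⇒ load; ctr=0 reg=0
step 3: T1 CAS ⇒ ok; ctr=1 reg=0
step 4: T0 LOAD ⇒ load; ctr=1 reg=1
step 5: T1 LOAD ⇒ load; ctr=1 reg=1
step 6: T2 CAS ⇒ retry; ctr=1 reg=0
step 7: T0 CAS ⇒ ok; ctr=2 reg=1
step 8: T1 CAS ⇒ retry; ctr=2 reg=1
step 9: T0 LOAD ⇒ load; ctr=2 reg=2
step 10: T0 CAS ⇒ ok; ctr=3 reg=2

A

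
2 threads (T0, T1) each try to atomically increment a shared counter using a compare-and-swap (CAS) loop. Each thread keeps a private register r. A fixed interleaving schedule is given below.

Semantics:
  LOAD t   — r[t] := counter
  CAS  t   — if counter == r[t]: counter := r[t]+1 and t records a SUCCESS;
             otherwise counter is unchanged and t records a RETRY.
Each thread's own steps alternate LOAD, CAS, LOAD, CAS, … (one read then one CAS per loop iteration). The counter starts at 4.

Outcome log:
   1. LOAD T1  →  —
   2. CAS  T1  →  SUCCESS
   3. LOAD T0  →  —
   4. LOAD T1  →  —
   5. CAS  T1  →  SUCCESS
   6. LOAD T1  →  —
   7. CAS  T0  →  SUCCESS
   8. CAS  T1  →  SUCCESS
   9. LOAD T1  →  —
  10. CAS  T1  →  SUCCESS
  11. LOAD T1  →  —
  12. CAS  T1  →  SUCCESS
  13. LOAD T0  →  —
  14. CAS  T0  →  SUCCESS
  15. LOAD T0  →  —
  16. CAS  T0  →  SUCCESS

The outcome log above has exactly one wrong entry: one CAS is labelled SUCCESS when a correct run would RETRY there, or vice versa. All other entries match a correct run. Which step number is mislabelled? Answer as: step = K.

step = 7

Re-executing:
step 1: T1 LOAD ⇒ load; ctr=4 reg=4
step 2: T1 CAS ⇒ ok; ctr=5 reg=4
step 3: T0 LOAD ⇒ load; ctr=5 reg=5
step 4: T1 LOAD ⇒ load; ctr=5 reg=5
step 5: T1 CAS ⇒ ok; ctr=6 reg=5
step 6: T1 LOAD ⇒ load; ctr=6 reg=6
step 7: T0 CAS ⇒ retry; ctr=6 reg=5
step 8: T1 CAS ⇒ ok; ctr=7 reg=6
step 9: T1 LOAD ⇒ load; ctr=7 reg=7
step 10: T1 CAS ⇒ ok; ctr=8 reg=7
step 11: T1 LOAD ⇒ load; ctr=8 reg=8
step 12: T1 CAS ⇒ ok; ctr=9 reg=8
step 13: T0 LOAD ⇒ load; ctr=9 reg=9
step 14: T0 CAS ⇒ ok; ctr=10 reg=9
step 15: T0 LOAD ⇒ load; ctr=10 reg=10
step 16: T0 CAS ⇒ ok; ctr=11 reg=10
Log disagrees first at step 7.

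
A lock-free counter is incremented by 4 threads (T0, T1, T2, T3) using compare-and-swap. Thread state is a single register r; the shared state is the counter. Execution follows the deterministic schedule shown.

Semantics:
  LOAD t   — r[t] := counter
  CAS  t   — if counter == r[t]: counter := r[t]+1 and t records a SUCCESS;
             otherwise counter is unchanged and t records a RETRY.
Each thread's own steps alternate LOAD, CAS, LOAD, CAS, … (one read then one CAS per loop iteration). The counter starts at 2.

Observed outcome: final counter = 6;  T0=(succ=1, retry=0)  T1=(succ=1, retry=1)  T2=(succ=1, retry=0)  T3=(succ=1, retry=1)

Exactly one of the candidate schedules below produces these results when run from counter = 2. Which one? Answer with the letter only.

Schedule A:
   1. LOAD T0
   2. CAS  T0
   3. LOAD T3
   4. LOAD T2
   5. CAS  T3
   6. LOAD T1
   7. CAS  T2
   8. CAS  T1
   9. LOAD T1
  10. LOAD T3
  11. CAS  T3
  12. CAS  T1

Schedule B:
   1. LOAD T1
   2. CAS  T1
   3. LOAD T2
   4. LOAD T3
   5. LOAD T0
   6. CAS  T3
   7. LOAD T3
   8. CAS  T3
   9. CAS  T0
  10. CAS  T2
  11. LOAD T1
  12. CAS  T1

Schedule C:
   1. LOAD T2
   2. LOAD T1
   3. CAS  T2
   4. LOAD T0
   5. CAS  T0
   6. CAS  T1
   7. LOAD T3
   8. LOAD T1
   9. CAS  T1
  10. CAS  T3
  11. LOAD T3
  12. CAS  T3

Simulating candidate C:
1. LOAD T2 → mem=2 r[T2]=2 [LOAD]
2. LOAD T1 → mem=2 r[T1]=2 [LOAD]
3. CAS T2 → mem=3 r[T2]=2 [OK]
4. LOAD T0 → mem=3 r[T0]=3 [LOAD]
5. CAS T0 → mem=4 r[T0]=3 [OK]
6. CAS T1 → mem=4 r[T1]=2 [RETRY]
7. LOAD T3 → mem=4 r[T3]=4 [LOAD]
8. LOAD T1 → mem=4 r[T1]=4 [LOAD]
9. CAS T1 → mem=5 r[T1]=4 [OK]
10. CAS T3 → mem=5 r[T3]=4 [RETRY]
11. LOAD T3 → mem=5 r[T3]=5 [LOAD]
12. CAS T3 → mem=6 r[T3]=5 [OK]

C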